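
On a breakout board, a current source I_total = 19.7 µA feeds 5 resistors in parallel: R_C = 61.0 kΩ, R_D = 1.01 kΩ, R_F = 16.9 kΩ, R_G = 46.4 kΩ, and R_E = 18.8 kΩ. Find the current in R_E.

Conductances: ΣG = 1/61.0 + 1/1.01 + 1/16.9 + 1/46.4 + 1/18.8 = 1.140 (1/kΩ).
R_E takes the fraction G_k/ΣG = 0.05319/1.140 = 0.04664, so I = 19.7 × 0.04664 = 0.9189 µA.

I ≈ 0.919 µA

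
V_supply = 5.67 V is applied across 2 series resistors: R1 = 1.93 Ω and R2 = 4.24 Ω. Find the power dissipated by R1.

The common current is I = 5.67/6.170 = 0.9190 A.
P = I²R = 0.8445 × 1.93 = 1.630 W.

P ≈ 1.63 W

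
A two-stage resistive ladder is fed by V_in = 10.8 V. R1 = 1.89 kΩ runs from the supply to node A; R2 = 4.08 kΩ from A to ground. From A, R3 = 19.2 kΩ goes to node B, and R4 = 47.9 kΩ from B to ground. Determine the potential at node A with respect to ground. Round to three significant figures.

V_A ≈ 7.24 V

The second stage (R3 + R4 = 67.10 kΩ) loads node A in parallel with R2.
Effective lower resistance at A: R2 ‖ 67.10 = 3.846 kΩ.
So V_A = 10.8 × 0.6705 = 7.242 V.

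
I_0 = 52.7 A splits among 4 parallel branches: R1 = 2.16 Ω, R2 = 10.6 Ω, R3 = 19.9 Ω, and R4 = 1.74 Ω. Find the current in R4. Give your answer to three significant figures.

I ≈ 25.6 A

Total conductance ΣG = 1/2.16 + 1/10.6 + 1/19.9 + 1/1.74 = 1.182 (units of 1/Ω).
R4 takes the fraction G_k/ΣG = 0.5747/1.182 = 0.4861, so I = 52.7 × 0.4861 = 25.62 A.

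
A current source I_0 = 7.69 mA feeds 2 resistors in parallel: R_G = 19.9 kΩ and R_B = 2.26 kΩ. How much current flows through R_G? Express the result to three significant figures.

For two parallel branches, I_k = I_0 · (other R)/(sum of R).
So I = 7.69 × 2.26/22.16 = 0.7843 mA.

I ≈ 0.784 mA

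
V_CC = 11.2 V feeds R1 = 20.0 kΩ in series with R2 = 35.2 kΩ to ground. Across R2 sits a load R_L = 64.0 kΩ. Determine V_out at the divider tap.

The load sits in parallel with R2, giving an effective lower resistance R2' = R2·R_L/(R2+R_L) = 22.71 kΩ.
Then V_out = V_CC · R2'/(R1 + R2') = 11.2 × 22.71/42.71 = 5.955 V.
(Unloaded it would be 7.14 V; the load pulls it down.)

V_out ≈ 5.96 V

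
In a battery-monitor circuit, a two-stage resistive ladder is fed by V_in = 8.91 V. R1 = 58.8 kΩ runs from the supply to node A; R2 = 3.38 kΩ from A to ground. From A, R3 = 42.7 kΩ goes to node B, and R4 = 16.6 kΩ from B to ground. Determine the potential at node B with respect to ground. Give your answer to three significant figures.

The second stage (R3 + R4 = 59.30 kΩ) loads node A in parallel with R2.
R2 ‖ (R3+R4) = 3.198 kΩ.
So V_A = 8.91 × 0.05158 = 0.4596 V.
Then the unloaded second divider: V_B = V_A × R4/(R3+R4) = 0.4596 × 0.2799 = 0.1286 V.

V_B ≈ 0.129 V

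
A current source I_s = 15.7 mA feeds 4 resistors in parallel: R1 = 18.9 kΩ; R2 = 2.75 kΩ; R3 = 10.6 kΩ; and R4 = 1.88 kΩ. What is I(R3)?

I ≈ 1.42 mA

ΣG = 1/18.9 + 1/2.75 + 1/10.6 + 1/1.88 = 1.043.
Current divider: I(R3) = I_s · G_k/ΣG = 15.7 × (0.09434/1.043) = 15.7 × 0.09047 = 1.420 mA.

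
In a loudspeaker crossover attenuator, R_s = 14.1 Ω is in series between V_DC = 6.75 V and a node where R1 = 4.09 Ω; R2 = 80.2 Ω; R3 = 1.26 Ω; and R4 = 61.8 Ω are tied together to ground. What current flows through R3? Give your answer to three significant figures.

I ≈ 0.334 A

Parallel bank: R_p = 1/(1/4.09 + 1/80.2 + 1/1.26 + 1/61.8) = 0.9374 Ω.
V_A = 6.75 × 0.9374/15.04 = 0.4208 V.
I(R3) = V_A / R3 = 0.4208/1.26 = 0.3339 A.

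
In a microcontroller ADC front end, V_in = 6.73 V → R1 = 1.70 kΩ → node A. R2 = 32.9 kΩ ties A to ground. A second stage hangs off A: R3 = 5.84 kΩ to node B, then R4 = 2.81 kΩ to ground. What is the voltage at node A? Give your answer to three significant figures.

The second stage (R3 + R4 = 8.650 kΩ) loads node A in parallel with R2.
Effective lower resistance at A: R2 ‖ 8.650 = 6.849 kΩ.
So V_A = 6.73 × 0.8012 = 5.392 V.

V_A ≈ 5.39 V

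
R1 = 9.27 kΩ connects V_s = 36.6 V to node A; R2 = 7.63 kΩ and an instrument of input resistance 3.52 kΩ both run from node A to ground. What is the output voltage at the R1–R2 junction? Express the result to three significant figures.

R2 ‖ R_L = (7.63 × 3.52)/(7.63 + 3.52) = 2.409 kΩ.
Now apply the divider: V_out = 36.6 × 0.2063 = 7.549 V.

V_out ≈ 7.55 V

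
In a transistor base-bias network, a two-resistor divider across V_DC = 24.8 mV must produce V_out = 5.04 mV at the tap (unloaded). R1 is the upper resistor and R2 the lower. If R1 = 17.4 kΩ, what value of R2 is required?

R2 ≈ 4.44 kΩ

Required fraction k = V_out/V_DC = 0.2032.
So R2 = R1 · V_out/(V_DC − V_out) = 17.4 × 5.04/(24.8 − 5.04) = 17.4 × 0.2551 = 4.438 kΩ.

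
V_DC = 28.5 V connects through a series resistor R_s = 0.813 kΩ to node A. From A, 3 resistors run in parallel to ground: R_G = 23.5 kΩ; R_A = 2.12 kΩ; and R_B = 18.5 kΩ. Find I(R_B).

Equivalent of the parallel group: R_p = 1.760 kΩ.
V_A by voltage divider: V_A = 28.5 × 1.760/(0.813 + 1.760) = 19.49 V.
Branch current I = V_A/R_B = 19.49/18.5 = 1.054 mA.

I ≈ 1.05 mA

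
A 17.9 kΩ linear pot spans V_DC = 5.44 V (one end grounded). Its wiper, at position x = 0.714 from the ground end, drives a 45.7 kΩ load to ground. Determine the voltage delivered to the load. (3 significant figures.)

V_out ≈ 3.60 V

The pot divides into 5.119 kΩ above the wiper and 12.78 kΩ below.
R_L loads the lower segment: effective lower R = 9.987 kΩ.
Then V_out = V_DC · 9.987/(5.119 + 9.987) = 3.596 V.
(Unloaded: V_out = x·V_DC = 3.88 V.)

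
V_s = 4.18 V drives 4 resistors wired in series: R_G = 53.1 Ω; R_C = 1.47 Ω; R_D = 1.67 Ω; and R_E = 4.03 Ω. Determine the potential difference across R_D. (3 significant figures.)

Series total: ΣR = 53.1 + 1.47 + 1.67 + 4.03 = 60.27 Ω.
Voltage divider: V = V_s · (1.670 / 60.27) = 4.18 × 0.02771 = 0.1158 V.

V ≈ 0.116 V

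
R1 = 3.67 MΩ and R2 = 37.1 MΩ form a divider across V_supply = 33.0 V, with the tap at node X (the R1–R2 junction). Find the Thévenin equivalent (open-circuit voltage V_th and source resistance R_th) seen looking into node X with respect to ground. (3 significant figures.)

V_th is the unloaded tap voltage: V_supply · R2/(R1+R2) = 33.0 × 0.9100 = 30.03 V.
Zeroing V_supply shorts the top of R1 to ground, so R_th = R1 ‖ R2 = 3.340 MΩ.

V_th ≈ 30.0 V, R_th ≈ 3.34 MΩ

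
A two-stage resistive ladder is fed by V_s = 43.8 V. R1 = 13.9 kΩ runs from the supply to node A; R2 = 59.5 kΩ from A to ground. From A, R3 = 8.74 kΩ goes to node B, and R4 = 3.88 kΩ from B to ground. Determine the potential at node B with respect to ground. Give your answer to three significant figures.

The second stage (R3 + R4 = 12.62 kΩ) loads node A in parallel with R2.
R2 ‖ (R3+R4) = 10.41 kΩ.
V_A = 43.8 × 10.41/(13.9 + 10.41) = 18.76 V.
Stage 2 is unloaded, so V_B = V_A · R4/(R3+R4) = 18.76 × 3.88/12.62 = 5.767 V.

V_B ≈ 5.77 V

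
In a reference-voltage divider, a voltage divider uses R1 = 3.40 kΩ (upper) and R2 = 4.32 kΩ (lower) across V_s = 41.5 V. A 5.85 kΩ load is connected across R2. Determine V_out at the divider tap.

The load sits in parallel with R2, giving an effective lower resistance R2' = R2·R_L/(R2+R_L) = 2.485 kΩ.
Then V_out = V_s · R2'/(R1 + R2') = 41.5 × 2.485/5.885 = 17.52 V.

V_out ≈ 17.5 V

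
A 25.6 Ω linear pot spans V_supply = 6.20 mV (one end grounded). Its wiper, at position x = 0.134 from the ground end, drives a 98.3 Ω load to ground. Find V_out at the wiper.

V_out ≈ 0.806 mV

Split the track: R_lower = x·R_p = 3.430 Ω, R_upper = (1−x)·R_p = 22.17 Ω.
R_L loads the lower segment: effective lower R = 3.315 Ω.
Then V_out = V_supply · 3.315/(22.17 + 3.315) = 0.8064 mV.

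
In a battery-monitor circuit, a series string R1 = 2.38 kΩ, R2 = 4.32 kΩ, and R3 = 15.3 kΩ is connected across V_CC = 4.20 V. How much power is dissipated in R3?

P ≈ 0.558 mW

Series current I = V_CC/ΣR = 4.20/22.00 = 0.1909 mA.
P(R3) = I²·R3 = (0.1909)² × 15.3 = 0.5576 mW.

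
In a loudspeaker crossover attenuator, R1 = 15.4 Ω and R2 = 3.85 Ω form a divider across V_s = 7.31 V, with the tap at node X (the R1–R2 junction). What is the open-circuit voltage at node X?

V_th ≈ 1.46 V

With X open, the divider is unloaded: V_th = 7.31 × 3.85/19.25 = 1.462 V.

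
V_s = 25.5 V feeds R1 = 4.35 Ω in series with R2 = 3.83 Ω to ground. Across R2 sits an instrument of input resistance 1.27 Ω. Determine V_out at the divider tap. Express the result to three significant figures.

V_out ≈ 4.59 V

First combine the lower leg with the load: R2 ‖ R_L = 0.9537 Ω.
Voltage divider with the loaded lower leg: V_out = 25.5 × 0.9537/(4.35 + 0.9537) = 25.5 × 0.1798 = 4.586 V.
(Unloaded it would be 11.9 V; the load pulls it down.)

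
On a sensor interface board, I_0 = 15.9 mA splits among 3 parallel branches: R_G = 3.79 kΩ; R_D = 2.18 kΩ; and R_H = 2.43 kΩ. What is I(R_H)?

I ≈ 5.77 mA

Total conductance ΣG = 1/3.79 + 1/2.18 + 1/2.43 = 1.134 (units of 1/kΩ).
Current divider: I(R_H) = I_0 · G_k/ΣG = 15.9 × (0.4115/1.134) = 15.9 × 0.3629 = 5.770 mA.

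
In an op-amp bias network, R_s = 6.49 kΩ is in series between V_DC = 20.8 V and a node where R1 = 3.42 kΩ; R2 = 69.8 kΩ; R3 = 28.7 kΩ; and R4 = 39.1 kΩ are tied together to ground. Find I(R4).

Equivalent of the parallel group: R_p = 2.724 kΩ.
V_A = 20.8 × 2.724/9.214 = 6.149 V.
Branch current I = V_A/R4 = 6.149/39.1 = 0.1573 mA.
(Equivalently: I_total = 2.257 mA, then current-divider fraction G_k/ΣG = 0.06966.)

I ≈ 0.157 mA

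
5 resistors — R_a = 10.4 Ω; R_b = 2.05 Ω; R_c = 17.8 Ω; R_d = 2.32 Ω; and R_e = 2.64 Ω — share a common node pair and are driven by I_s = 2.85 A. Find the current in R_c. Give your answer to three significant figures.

I ≈ 0.110 A

ΣG = 1/10.4 + 1/2.05 + 1/17.8 + 1/2.32 + 1/2.64 = 1.450.
By the current-divider rule, I = I_s · G_k/ΣG = 2.85 × 0.03875 = 0.1104 A.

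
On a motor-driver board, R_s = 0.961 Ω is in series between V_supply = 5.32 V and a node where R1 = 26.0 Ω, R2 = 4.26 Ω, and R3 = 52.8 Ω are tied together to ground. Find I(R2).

Parallel bank: R_p = 1/(1/26.0 + 1/4.26 + 1/52.8) = 3.423 Ω.
V_A by voltage divider: V_A = 5.32 × 3.423/(0.961 + 3.423) = 4.154 V.
Branch current I = V_A/R2 = 4.154/4.26 = 0.9751 A.

I ≈ 0.975 A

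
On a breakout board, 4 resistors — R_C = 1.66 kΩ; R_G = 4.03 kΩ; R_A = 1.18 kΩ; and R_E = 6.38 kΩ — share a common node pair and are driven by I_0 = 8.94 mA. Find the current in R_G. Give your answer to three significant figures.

Total conductance ΣG = 1/1.66 + 1/4.03 + 1/1.18 + 1/6.38 = 1.855 (units of 1/kΩ).
By the current-divider rule, I = I_0 · G_k/ΣG = 8.94 × 0.1338 = 1.196 mA.

I ≈ 1.20 mA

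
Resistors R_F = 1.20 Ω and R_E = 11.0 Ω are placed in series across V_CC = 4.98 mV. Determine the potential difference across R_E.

Series total: ΣR = 1.20 + 11.0 = 12.20 Ω.
By the voltage-divider rule, V = 4.98 × 11.00/12.20 = 4.490 mV.

V ≈ 4.49 mV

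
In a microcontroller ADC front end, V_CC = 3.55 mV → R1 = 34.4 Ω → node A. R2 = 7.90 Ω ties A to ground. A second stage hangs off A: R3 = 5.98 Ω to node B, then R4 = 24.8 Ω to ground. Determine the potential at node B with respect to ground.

Node A sees R2 in parallel with the series input of stage 2, R3 + R4 = 30.78 Ω.
Effective lower resistance at A: R2 ‖ 30.78 = 6.287 Ω.
First divider: V_A = V_CC · 6.287/(34.4 + 6.287) = 0.5485 mV.
Stage 2 is unloaded, so V_B = V_A · R4/(R3+R4) = 0.5485 × 24.8/30.78 = 0.4419 mV.

V_B ≈ 0.442 mV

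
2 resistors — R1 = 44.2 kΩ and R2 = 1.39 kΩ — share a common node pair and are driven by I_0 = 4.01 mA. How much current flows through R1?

I ≈ 0.122 mA

Two-branch current divider: I_k = I_0 · R_other/(R_1 + R_2).
So I = 4.01 × 1.39/45.59 = 0.1223 mA.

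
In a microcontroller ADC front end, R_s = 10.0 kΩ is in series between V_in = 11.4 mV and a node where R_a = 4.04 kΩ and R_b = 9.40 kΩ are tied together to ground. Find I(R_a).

Parallel bank: R_p = 1/(1/4.04 + 1/9.40) = 2.826 kΩ.
Node voltage V_A = V_in · R_p/(R_s + R_p) = 11.4 × 0.2203 = 2.512 mV.
Branch current I = V_A/R_a = 2.512/4.04 = 0.6217 µA.
(Equivalently: I_total = 0.8888 µA, then current-divider fraction G_k/ΣG = 0.6994.)

I ≈ 0.622 µA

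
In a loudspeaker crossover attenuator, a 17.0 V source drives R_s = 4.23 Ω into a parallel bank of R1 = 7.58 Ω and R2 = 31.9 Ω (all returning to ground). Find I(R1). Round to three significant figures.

I ≈ 1.33 A

Equivalent of the parallel group: R_p = 6.125 Ω.
V_A = 17.0 × 6.125/10.35 = 10.06 V.
Branch current I = V_A/R1 = 10.06/7.58 = 1.327 A.
(Equivalently: I_total = 1.642 A, then current-divider fraction G_k/ΣG = 0.8080.)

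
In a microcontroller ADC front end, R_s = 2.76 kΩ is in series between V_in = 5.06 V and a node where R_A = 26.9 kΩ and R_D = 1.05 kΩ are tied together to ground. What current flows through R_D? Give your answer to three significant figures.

I ≈ 1.29 mA

Equivalent of the parallel group: R_p = 1.011 kΩ.
V_A by voltage divider: V_A = 5.06 × 1.011/(2.76 + 1.011) = 1.356 V.
Branch current I = V_A/R_D = 1.356/1.05 = 1.292 mA.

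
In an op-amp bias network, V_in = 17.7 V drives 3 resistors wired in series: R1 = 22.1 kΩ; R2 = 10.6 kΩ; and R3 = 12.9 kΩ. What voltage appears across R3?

Total series resistance ΣR = 22.1 + 10.6 + 12.9 = 45.60 kΩ.
By the voltage-divider rule, V = 17.7 × 12.90/45.60 = 5.007 V.

V ≈ 5.01 V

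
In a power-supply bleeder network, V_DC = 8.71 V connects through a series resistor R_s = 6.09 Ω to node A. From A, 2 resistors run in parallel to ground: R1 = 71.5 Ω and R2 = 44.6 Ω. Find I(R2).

I ≈ 0.160 A

Equivalent of the parallel group: R_p = 27.47 Ω.
Node voltage V_A = V_DC · R_p/(R_s + R_p) = 8.71 × 0.8185 = 7.129 V.
I(R2) = V_A / R2 = 7.129/44.6 = 0.1598 A.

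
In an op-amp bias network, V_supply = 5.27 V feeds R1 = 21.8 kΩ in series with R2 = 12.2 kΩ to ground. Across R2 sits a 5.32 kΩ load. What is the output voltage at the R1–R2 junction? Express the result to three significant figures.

V_out ≈ 0.765 V

The load sits in parallel with R2, giving an effective lower resistance R2' = R2·R_L/(R2+R_L) = 3.705 kΩ.
Voltage divider with the loaded lower leg: V_out = 5.27 × 3.705/(21.8 + 3.705) = 5.27 × 0.1453 = 0.7655 V.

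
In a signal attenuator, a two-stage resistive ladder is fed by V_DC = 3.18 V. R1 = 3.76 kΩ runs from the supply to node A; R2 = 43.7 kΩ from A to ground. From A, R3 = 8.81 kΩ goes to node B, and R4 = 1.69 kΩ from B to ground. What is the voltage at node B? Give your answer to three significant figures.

Looking into the second stage from A: R3 + R4 = 10.50 kΩ appears in parallel with R2.
R2 ‖ (R3+R4) = 8.466 kΩ.
So V_A = 3.18 × 0.6925 = 2.202 V.
Stage 2 is unloaded, so V_B = V_A · R4/(R3+R4) = 2.202 × 1.69/10.50 = 0.3544 V.

V_B ≈ 0.354 V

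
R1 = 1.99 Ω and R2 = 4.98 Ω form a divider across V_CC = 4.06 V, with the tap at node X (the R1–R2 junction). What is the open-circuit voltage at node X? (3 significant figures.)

V_th ≈ 2.90 V

With X open, the divider is unloaded: V_th = 4.06 × 4.98/6.970 = 2.901 V.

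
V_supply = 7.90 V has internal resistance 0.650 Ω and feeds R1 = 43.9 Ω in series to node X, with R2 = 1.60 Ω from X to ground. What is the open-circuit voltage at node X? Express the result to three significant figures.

R1' = 0.650 + 43.9 = 44.55 Ω (source resistance + R1).
V_th is the unloaded tap voltage: V_supply · R2/(R1'+R2) = 7.90 × 0.03467 = 0.2739 V.

V_th ≈ 0.274 V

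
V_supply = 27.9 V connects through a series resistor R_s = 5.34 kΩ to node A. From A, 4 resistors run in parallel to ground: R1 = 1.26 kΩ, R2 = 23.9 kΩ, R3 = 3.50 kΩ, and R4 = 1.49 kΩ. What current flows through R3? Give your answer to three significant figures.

I ≈ 0.754 mA

Combine the parallel branches: R_p = (1/1.26 + 1/23.9 + 1/3.50 + 1/1.49)⁻¹ = 0.5579 kΩ.
Node voltage V_A = V_supply · R_p/(R_s + R_p) = 27.9 × 0.09460 = 2.639 V.
I(R3) = V_A / R3 = 2.639/3.50 = 0.7541 mA.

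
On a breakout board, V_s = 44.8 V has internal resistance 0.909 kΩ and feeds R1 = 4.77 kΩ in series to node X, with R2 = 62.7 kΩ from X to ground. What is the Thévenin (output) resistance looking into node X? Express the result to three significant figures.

R1' = 0.909 + 4.77 = 5.679 kΩ (source resistance + R1).
With V_s suppressed (replaced by a short), R_th = R1' ‖ R2 = (5.679 × 62.7)/(5.679 + 62.7) = 5.207 kΩ.

R_th ≈ 5.21 kΩ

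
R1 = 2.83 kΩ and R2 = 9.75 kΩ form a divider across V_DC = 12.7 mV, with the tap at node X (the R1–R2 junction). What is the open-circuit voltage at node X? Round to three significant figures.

V_th ≈ 9.84 mV

Open-circuit (no load on X): V_th = V_DC · R2/(R1 + R2) = 12.7 × 9.75/(2.830 + 9.75) = 9.843 mV.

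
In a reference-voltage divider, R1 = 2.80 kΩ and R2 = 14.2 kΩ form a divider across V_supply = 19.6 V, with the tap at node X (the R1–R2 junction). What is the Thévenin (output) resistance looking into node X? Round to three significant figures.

R_th ≈ 2.34 kΩ

With V_supply suppressed (replaced by a short), R_th = R1 ‖ R2 = (2.800 × 14.2)/(2.800 + 14.2) = 2.339 kΩ.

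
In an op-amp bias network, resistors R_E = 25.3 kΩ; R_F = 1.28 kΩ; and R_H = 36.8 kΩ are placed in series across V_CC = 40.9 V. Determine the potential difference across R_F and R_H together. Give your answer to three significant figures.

V ≈ 24.6 V

Series total: ΣR = 25.3 + 1.28 + 36.8 = 63.38 kΩ.
R_{R_F..R_H} = 1.28 + 36.8 = 38.08 kΩ.
V = V_CC · R/ΣR = 40.9 × 0.6008 = 24.57 V.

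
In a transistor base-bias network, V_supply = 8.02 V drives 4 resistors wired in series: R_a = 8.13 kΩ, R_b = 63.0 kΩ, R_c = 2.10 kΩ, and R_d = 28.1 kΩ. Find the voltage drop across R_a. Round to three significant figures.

ΣR = 8.13 + 63.0 + 2.10 + 28.1 = 101.3 kΩ.
V = V_supply · R/ΣR = 8.02 × 0.08023 = 0.6435 V.

V ≈ 0.643 V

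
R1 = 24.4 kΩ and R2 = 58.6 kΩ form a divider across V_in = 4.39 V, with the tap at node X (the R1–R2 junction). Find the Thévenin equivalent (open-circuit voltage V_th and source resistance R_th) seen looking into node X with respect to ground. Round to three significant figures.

V_th ≈ 3.10 V, R_th ≈ 17.2 kΩ

V_th is the unloaded tap voltage: V_in · R2/(R1+R2) = 4.39 × 0.7060 = 3.099 V.
Zeroing V_in shorts the top of R1 to ground, so R_th = R1 ‖ R2 = 17.23 kΩ.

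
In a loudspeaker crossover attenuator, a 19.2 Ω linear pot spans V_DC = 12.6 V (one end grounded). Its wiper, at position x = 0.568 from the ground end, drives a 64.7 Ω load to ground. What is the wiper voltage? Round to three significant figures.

V_out ≈ 6.67 V

Lower segment x·R_p = 10.91 Ω; upper segment (1−x)·R_p = 8.294 Ω.
Lower segment in parallel with the load: 10.91 ‖ 64.7 = 9.333 Ω.
Then V_out = V_DC · 9.333/(8.294 + 9.333) = 6.671 V.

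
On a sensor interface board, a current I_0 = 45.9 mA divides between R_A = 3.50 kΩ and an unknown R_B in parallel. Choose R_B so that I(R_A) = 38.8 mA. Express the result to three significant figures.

R_B ≈ 19.1 kΩ

Two-branch current divider: I_A = I_0 · R_B/(R_A + R_B).
38.8/45.9 = R_B/(R_A + R_B) → R_B = R_A · (0.8453)/(1 − 0.8453) = 3.50 × 5.465 = 19.13 kΩ.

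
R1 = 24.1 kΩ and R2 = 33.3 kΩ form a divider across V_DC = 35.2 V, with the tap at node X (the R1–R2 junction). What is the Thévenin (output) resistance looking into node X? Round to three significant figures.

With V_DC suppressed (replaced by a short), R_th = R1 ‖ R2 = (24.10 × 33.3)/(24.10 + 33.3) = 13.98 kΩ.

R_th ≈ 14.0 kΩ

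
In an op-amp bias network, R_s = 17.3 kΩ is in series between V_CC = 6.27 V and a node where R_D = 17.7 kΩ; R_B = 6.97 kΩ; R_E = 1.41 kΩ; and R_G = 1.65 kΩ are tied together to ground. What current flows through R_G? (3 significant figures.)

Combine the parallel branches: R_p = (1/17.7 + 1/6.97 + 1/1.41 + 1/1.65)⁻¹ = 0.6600 kΩ.
Node voltage V_A = V_CC · R_p/(R_s + R_p) = 6.27 × 0.03675 = 0.2304 V.
I(R_G) = V_A / R_G = 0.2304/1.65 = 0.1396 mA.

I ≈ 0.140 mA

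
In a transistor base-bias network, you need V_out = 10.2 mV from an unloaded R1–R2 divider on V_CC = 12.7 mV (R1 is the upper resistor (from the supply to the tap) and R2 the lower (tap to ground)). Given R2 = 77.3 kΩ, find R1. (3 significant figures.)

R1 ≈ 18.9 kΩ

The divider ratio is R2/(R1+R2) = 10.2/12.7 = 0.8031.
R1 = R2·(1/k − 1) = 77.3 × 0.2451 = 18.95 kΩ.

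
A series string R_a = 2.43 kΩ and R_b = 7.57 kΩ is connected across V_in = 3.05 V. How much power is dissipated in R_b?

Series current I = V_in/ΣR = 3.05/10.00 = 0.3050 mA.
P = I²R = 0.09302 × 7.57 = 0.7042 mW.

P ≈ 0.704 mW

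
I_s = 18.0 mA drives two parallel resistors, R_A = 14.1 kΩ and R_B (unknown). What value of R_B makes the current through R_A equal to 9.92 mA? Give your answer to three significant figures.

R_B ≈ 17.3 kΩ

The fraction through R_A equals R_B/(R_A+R_B).
With f = 0.5511, R_B = R_A · f/(1−f) = 14.1 × 1.228 = 17.31 kΩ.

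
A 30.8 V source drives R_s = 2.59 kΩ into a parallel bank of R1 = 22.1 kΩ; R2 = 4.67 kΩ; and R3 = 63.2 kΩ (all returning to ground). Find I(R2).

Combine the parallel branches: R_p = (1/22.1 + 1/4.67 + 1/63.2)⁻¹ = 3.634 kΩ.
V_A by voltage divider: V_A = 30.8 × 3.634/(2.59 + 3.634) = 17.98 V.
I(R2) = V_A / R2 = 17.98/4.67 = 3.851 mA.

I ≈ 3.85 mA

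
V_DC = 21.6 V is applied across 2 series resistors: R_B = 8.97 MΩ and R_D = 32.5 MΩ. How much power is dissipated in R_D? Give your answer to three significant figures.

P ≈ 8.82 µW

Series current I = V_DC/ΣR = 21.6/41.47 = 0.5209 µA.
P = I²R = 0.2713 × 32.5 = 8.817 µW.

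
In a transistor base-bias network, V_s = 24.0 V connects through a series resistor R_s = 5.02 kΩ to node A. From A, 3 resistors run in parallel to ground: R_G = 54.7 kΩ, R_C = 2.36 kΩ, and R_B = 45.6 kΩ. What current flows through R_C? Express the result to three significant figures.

Combine the parallel branches: R_p = (1/54.7 + 1/2.36 + 1/45.6)⁻¹ = 2.155 kΩ.
V_A by voltage divider: V_A = 24.0 × 2.155/(5.02 + 2.155) = 7.209 V.
Branch current I = V_A/R_C = 7.209/2.36 = 3.055 mA.

I ≈ 3.05 mA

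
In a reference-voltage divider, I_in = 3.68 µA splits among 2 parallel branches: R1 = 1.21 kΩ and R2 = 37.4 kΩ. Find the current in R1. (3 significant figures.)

Two-branch current divider: I_k = I_in · R_other/(R_1 + R_2).
I(R1) = 3.68 × 37.4/(1.21 + 37.4) = 3.68 × 0.9687 = 3.565 µA.

I ≈ 3.56 µA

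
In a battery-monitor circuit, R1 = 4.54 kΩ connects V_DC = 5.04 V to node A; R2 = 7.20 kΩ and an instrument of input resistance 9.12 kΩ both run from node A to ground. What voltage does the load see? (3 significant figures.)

V_out ≈ 2.37 V

The load sits in parallel with R2, giving an effective lower resistance R2' = R2·R_L/(R2+R_L) = 4.024 kΩ.
Voltage divider with the loaded lower leg: V_out = 5.04 × 4.024/(4.54 + 4.024) = 5.04 × 0.4698 = 2.368 V.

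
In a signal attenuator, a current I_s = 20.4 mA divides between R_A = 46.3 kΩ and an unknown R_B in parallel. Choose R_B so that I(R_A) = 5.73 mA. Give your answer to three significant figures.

R_B ≈ 18.1 kΩ

The fraction through R_A equals R_B/(R_A+R_B).
With f = 0.2809, R_B = R_A · f/(1−f) = 46.3 × 0.3906 = 18.08 kΩ.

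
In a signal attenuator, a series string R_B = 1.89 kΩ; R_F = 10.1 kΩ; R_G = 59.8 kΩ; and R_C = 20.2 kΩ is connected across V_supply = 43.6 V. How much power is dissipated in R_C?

The common current is I = 43.6/91.99 = 0.4740 mA.
P = I²R = 0.2246 × 20.2 = 4.538 mW.

P ≈ 4.54 mW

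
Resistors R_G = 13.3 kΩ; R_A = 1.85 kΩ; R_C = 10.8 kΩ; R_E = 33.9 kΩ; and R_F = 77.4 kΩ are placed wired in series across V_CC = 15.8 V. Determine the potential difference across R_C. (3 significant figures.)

Series total: ΣR = 13.3 + 1.85 + 10.8 + 33.9 + 77.4 = 137.2 kΩ.
By the voltage-divider rule, V = 15.8 × 10.80/137.2 = 1.243 V.

V ≈ 1.24 V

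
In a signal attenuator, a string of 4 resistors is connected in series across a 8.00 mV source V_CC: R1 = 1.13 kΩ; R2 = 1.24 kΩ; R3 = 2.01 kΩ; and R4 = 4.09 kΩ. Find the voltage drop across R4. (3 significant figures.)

ΣR = 1.13 + 1.24 + 2.01 + 4.09 = 8.470 kΩ.
V = V_CC · R/ΣR = 8.00 × 0.4829 = 3.863 mV.

V ≈ 3.86 mV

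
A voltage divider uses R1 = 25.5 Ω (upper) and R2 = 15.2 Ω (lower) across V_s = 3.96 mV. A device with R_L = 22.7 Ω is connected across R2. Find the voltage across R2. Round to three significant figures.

The load sits in parallel with R2, giving an effective lower resistance R2' = R2·R_L/(R2+R_L) = 9.104 Ω.
Now apply the divider: V_out = 3.96 × 0.2631 = 1.042 mV.

V_out ≈ 1.04 mV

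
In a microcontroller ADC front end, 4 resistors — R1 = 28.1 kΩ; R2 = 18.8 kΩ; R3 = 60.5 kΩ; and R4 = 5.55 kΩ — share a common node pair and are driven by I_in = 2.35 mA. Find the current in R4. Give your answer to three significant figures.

ΣG = 1/28.1 + 1/18.8 + 1/60.5 + 1/5.55 = 0.2855.
By the current-divider rule, I = I_in · G_k/ΣG = 2.35 × 0.6311 = 1.483 mA.

I ≈ 1.48 mA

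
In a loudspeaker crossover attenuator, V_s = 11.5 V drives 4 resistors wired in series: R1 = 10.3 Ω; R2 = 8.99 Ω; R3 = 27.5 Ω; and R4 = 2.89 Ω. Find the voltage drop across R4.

Series total: ΣR = 10.3 + 8.99 + 27.5 + 2.89 = 49.68 Ω.
By the voltage-divider rule, V = 11.5 × 2.890/49.68 = 0.6690 V.

V ≈ 0.669 V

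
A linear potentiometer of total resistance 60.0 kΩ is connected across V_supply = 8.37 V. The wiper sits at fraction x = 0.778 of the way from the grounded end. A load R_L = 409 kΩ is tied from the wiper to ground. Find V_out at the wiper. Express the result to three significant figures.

Split the track: R_lower = x·R_p = 46.68 kΩ, R_upper = (1−x)·R_p = 13.32 kΩ.
(x·R_p) ‖ R_L = 41.90 kΩ.
Then V_out = V_supply · 41.90/(13.32 + 41.90) = 6.351 V.

V_out ≈ 6.35 V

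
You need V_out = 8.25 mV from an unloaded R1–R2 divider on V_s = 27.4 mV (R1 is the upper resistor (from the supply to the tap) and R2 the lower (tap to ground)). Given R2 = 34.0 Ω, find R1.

R1 ≈ 78.9 Ω

Required fraction k = V_out/V_s = 0.3011.
R1 = R2·(1/k − 1) = 34.0 × 2.321 = 78.92 Ω.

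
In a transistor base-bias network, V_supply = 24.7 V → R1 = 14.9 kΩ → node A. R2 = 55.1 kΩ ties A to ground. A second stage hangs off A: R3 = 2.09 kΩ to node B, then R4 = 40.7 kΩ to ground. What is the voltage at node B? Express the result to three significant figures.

Looking into the second stage from A: R3 + R4 = 42.79 kΩ appears in parallel with R2.
Effective lower resistance at A: R2 ‖ 42.79 = 24.09 kΩ.
First divider: V_A = V_supply · 24.09/(14.9 + 24.09) = 15.26 V.
Then the unloaded second divider: V_B = V_A × R4/(R3+R4) = 15.26 × 0.9512 = 14.51 V.

V_B ≈ 14.5 V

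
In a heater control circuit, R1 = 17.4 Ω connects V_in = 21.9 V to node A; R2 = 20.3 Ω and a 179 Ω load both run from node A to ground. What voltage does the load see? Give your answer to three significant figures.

First combine the lower leg with the load: R2 ‖ R_L = 18.23 Ω.
Then V_out = V_in · R2'/(R1 + R2') = 21.9 × 18.23/35.63 = 11.21 V.

V_out ≈ 11.2 V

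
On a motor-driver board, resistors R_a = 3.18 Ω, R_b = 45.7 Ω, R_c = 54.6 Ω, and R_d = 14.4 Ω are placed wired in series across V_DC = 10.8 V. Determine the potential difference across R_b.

Total series resistance ΣR = 3.18 + 45.7 + 54.6 + 14.4 = 117.9 Ω.
By the voltage-divider rule, V = 10.8 × 45.70/117.9 = 4.187 V.

V ≈ 4.19 V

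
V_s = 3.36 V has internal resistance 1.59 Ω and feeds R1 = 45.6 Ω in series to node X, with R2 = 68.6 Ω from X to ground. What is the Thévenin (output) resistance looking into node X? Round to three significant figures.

R1' = 1.59 + 45.6 = 47.19 Ω (source resistance + R1).
Looking into X with the source shorted: R_th = R1'·R2/(R1'+R2) = 47.19 × 68.6/115.8 = 27.96 Ω.

R_th ≈ 28.0 Ω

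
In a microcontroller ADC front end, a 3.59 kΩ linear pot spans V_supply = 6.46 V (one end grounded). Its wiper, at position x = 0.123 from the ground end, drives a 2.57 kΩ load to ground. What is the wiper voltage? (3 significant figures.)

Split the track: R_lower = x·R_p = 0.4416 kΩ, R_upper = (1−x)·R_p = 3.148 kΩ.
R_L loads the lower segment: effective lower R = 0.3768 kΩ.
Then V_out = V_supply · 0.3768/(3.148 + 0.3768) = 0.6905 V.

V_out ≈ 0.691 V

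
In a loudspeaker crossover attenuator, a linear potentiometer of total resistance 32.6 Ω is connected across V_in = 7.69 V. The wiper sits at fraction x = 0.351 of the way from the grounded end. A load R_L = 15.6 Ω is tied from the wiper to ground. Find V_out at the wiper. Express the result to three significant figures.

V_out ≈ 1.83 V

Split the track: R_lower = x·R_p = 11.44 Ω, R_upper = (1−x)·R_p = 21.16 Ω.
R_L loads the lower segment: effective lower R = 6.601 Ω.
Loaded-divider output: V_out = 7.69 × 0.2378 = 1.829 V.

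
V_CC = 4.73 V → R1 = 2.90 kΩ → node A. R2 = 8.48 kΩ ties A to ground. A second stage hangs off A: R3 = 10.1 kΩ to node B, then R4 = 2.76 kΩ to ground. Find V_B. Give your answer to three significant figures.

V_B ≈ 0.648 V

Node A sees R2 in parallel with the series input of stage 2, R3 + R4 = 12.86 kΩ.
Effective lower resistance at A: R2 ‖ 12.86 = 5.110 kΩ.
V_A = 4.73 × 5.110/(2.90 + 5.110) = 3.018 V.
Then the unloaded second divider: V_B = V_A × R4/(R3+R4) = 3.018 × 0.2146 = 0.6476 V.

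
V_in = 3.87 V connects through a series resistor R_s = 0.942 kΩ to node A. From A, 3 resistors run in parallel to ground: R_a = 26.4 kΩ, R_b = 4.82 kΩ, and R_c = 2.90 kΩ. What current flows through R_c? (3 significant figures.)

I ≈ 0.858 mA

Combine the parallel branches: R_p = (1/26.4 + 1/4.82 + 1/2.90)⁻¹ = 1.694 kΩ.
V_A = 3.87 × 1.694/2.636 = 2.487 V.
I(R_c) = V_A / R_c = 2.487/2.90 = 0.8577 mA.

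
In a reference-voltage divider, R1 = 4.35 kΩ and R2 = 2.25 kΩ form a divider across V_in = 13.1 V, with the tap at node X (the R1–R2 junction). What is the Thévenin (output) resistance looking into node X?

R_th ≈ 1.48 kΩ

With V_in suppressed (replaced by a short), R_th = R1 ‖ R2 = (4.350 × 2.25)/(4.350 + 2.25) = 1.483 kΩ.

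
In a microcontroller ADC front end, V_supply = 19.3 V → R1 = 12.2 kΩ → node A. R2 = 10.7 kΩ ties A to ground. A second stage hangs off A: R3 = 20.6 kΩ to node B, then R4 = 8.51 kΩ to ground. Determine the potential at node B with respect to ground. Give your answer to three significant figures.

V_B ≈ 2.20 V

Node A sees R2 in parallel with the series input of stage 2, R3 + R4 = 29.11 kΩ.
R2 ‖ (R3+R4) = 7.824 kΩ.
V_A = 19.3 × 7.824/(12.2 + 7.824) = 7.541 V.
Then the unloaded second divider: V_B = V_A × R4/(R3+R4) = 7.541 × 0.2923 = 2.205 V.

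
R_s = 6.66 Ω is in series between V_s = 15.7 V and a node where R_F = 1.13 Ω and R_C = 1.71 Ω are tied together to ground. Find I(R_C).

Equivalent of the parallel group: R_p = 0.6804 Ω.
V_A by voltage divider: V_A = 15.7 × 0.6804/(6.66 + 0.6804) = 1.455 V.
Branch current I = V_A/R_C = 1.455/1.71 = 0.8510 A.

I ≈ 0.851 A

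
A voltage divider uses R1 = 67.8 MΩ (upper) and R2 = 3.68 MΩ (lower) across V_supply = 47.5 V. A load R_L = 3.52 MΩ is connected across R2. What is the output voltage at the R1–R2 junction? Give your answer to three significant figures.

V_out ≈ 1.23 V

First combine the lower leg with the load: R2 ‖ R_L = 1.799 MΩ.
Voltage divider with the loaded lower leg: V_out = 47.5 × 1.799/(67.8 + 1.799) = 47.5 × 0.02585 = 1.228 V.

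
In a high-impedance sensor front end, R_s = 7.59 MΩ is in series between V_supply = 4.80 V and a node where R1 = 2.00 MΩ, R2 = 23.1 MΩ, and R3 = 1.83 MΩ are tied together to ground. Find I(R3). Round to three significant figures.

Parallel bank: R_p = 1/(1/2.00 + 1/23.1 + 1/1.83) = 0.9177 MΩ.
V_A by voltage divider: V_A = 4.80 × 0.9177/(7.59 + 0.9177) = 0.5177 V.
Branch current I = V_A/R3 = 0.5177/1.83 = 0.2829 µA.
(Equivalently: I_total = 0.5642 µA, then current-divider fraction G_k/ΣG = 0.5014.)

I ≈ 0.283 µA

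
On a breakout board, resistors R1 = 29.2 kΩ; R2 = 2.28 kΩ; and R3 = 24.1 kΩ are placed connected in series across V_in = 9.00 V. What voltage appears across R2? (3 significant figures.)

V ≈ 0.369 V

Series total: ΣR = 29.2 + 2.28 + 24.1 = 55.58 kΩ.
Voltage divider: V = V_in · (2.280 / 55.58) = 9.00 × 0.04102 = 0.3692 V.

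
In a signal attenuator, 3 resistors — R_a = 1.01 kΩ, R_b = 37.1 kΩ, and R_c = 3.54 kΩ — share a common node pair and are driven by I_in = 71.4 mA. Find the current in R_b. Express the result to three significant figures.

ΣG = 1/1.01 + 1/37.1 + 1/3.54 = 1.300.
By the current-divider rule, I = I_in · G_k/ΣG = 71.4 × 0.02074 = 1.481 mA.

I ≈ 1.48 mA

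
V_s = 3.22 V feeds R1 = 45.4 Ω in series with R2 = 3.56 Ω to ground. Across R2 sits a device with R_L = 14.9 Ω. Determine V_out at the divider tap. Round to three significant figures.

R2 ‖ R_L = (3.56 × 14.9)/(3.56 + 14.9) = 2.873 Ω.
Then V_out = V_s · R2'/(R1 + R2') = 3.22 × 2.873/48.27 = 0.1917 V.

V_out ≈ 0.192 V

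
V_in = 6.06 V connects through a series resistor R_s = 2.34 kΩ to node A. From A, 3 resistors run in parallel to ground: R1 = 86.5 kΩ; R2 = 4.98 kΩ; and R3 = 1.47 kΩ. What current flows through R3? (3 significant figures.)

I ≈ 1.33 mA

Equivalent of the parallel group: R_p = 1.120 kΩ.
V_A by voltage divider: V_A = 6.06 × 1.120/(2.34 + 1.120) = 1.962 V.
I(R3) = V_A / R3 = 1.962/1.47 = 1.335 mA.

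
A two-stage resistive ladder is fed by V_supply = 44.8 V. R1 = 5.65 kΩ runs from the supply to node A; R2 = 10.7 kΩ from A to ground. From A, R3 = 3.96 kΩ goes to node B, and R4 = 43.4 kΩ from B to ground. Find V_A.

Looking into the second stage from A: R3 + R4 = 47.36 kΩ appears in parallel with R2.
Effective lower resistance at A: R2 ‖ 47.36 = 8.728 kΩ.
V_A = 44.8 × 8.728/(5.65 + 8.728) = 27.20 V.

V_A ≈ 27.2 V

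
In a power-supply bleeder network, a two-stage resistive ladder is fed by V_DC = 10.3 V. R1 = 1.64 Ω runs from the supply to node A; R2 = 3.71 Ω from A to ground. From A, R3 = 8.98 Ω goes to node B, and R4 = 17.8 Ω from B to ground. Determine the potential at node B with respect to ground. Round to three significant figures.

V_B ≈ 4.55 V

The second stage (R3 + R4 = 26.78 Ω) loads node A in parallel with R2.
Effective lower resistance at A: R2 ‖ 26.78 = 3.259 Ω.
V_A = 10.3 × 3.259/(1.64 + 3.259) = 6.852 V.
Then the unloaded second divider: V_B = V_A × R4/(R3+R4) = 6.852 × 0.6647 = 4.554 V.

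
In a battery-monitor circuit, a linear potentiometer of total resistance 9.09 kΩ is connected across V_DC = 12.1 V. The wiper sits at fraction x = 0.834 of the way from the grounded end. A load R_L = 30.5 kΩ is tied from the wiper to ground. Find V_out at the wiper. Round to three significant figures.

Split the track: R_lower = x·R_p = 7.581 kΩ, R_upper = (1−x)·R_p = 1.509 kΩ.
R_L loads the lower segment: effective lower R = 6.072 kΩ.
Loaded-divider output: V_out = 12.1 × 0.8010 = 9.692 V.
(Unloaded: V_out = x·V_DC = 10.1 V.)

V_out ≈ 9.69 V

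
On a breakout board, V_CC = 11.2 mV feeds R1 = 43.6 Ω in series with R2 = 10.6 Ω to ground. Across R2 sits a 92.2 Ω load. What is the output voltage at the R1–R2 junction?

First combine the lower leg with the load: R2 ‖ R_L = 9.507 Ω.
Then V_out = V_CC · R2'/(R1 + R2') = 11.2 × 9.507/53.11 = 2.005 mV.

V_out ≈ 2.00 mV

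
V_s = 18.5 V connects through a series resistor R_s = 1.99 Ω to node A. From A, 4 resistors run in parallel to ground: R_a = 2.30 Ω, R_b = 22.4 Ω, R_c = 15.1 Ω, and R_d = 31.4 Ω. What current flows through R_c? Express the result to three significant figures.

I ≈ 0.570 A

Parallel bank: R_p = 1/(1/2.30 + 1/22.4 + 1/15.1 + 1/31.4) = 1.732 Ω.
Node voltage V_A = V_s · R_p/(R_s + R_p) = 18.5 × 0.4653 = 8.608 V.
I(R_c) = V_A / R_c = 8.608/15.1 = 0.5701 A.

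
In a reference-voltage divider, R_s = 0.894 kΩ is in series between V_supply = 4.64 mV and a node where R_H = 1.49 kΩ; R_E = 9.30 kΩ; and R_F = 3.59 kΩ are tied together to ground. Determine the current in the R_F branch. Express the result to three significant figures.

I ≈ 0.664 µA

Equivalent of the parallel group: R_p = 0.9459 kΩ.
V_A by voltage divider: V_A = 4.64 × 0.9459/(0.894 + 0.9459) = 2.385 mV.
I(R_F) = V_A / R_F = 2.385/3.59 = 0.6645 µA.
(Equivalently: I_total = 2.522 µA, then current-divider fraction G_k/ΣG = 0.2635.)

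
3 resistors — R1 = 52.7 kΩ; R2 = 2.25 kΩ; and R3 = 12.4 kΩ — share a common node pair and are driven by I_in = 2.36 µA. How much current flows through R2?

I ≈ 1.93 µA

Conductances: ΣG = 1/52.7 + 1/2.25 + 1/12.4 = 0.5441 (1/kΩ).
Current divider: I(R2) = I_in · G_k/ΣG = 2.36 × (0.4444/0.5441) = 2.36 × 0.8169 = 1.928 µA.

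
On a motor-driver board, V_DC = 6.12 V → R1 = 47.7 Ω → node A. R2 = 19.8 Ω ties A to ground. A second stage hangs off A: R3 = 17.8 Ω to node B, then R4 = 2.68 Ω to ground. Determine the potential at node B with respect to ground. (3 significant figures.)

Looking into the second stage from A: R3 + R4 = 20.48 Ω appears in parallel with R2.
Effective lower resistance at A: R2 ‖ 20.48 = 10.07 Ω.
First divider: V_A = V_DC · 10.07/(47.7 + 10.07) = 1.067 V.
Stage 2 is unloaded, so V_B = V_A · R4/(R3+R4) = 1.067 × 2.68/20.48 = 0.1396 V.

V_B ≈ 0.140 V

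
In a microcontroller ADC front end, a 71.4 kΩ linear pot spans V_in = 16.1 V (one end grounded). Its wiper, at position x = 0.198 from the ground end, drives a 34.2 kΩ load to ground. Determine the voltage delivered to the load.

V_out ≈ 2.39 V

Lower segment x·R_p = 14.14 kΩ; upper segment (1−x)·R_p = 57.26 kΩ.
Lower segment in parallel with the load: 14.14 ‖ 34.2 = 10.00 kΩ.
Then V_out = V_in · 10.00/(57.26 + 10.00) = 2.394 V.
(Unloaded: V_out = x·V_in = 3.19 V.)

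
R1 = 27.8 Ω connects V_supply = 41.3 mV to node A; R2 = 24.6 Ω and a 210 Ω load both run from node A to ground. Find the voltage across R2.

The load sits in parallel with R2, giving an effective lower resistance R2' = R2·R_L/(R2+R_L) = 22.02 Ω.
Voltage divider with the loaded lower leg: V_out = 41.3 × 22.02/(27.8 + 22.02) = 41.3 × 0.4420 = 18.25 mV.
(Unloaded it would be 19.4 mV; the load pulls it down.)

V_out ≈ 18.3 mV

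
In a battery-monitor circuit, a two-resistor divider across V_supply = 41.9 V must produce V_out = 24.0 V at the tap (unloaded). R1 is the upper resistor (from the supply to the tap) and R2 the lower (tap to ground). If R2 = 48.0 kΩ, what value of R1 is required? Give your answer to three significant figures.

The divider ratio is R2/(R1+R2) = 24.0/41.9 = 0.5728.
So R1 = R2 · (V_supply/V_out − 1) = 48.0 × (41.9/24.0 − 1) = 48.0 × 0.7458 = 35.80 kΩ.

R1 ≈ 35.8 kΩ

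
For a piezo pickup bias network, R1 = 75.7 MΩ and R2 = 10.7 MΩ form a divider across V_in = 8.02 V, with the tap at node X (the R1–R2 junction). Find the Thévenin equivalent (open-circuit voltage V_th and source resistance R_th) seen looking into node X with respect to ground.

V_th is the unloaded tap voltage: V_in · R2/(R1+R2) = 8.02 × 0.1238 = 0.9932 V.
With V_in suppressed (replaced by a short), R_th = R1 ‖ R2 = (75.70 × 10.7)/(75.70 + 10.7) = 9.375 MΩ.

V_th ≈ 0.993 V, R_th ≈ 9.37 MΩ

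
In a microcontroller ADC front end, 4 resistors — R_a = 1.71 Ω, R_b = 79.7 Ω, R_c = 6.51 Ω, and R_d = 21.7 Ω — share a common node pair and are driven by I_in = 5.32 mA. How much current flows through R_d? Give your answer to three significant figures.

I ≈ 0.308 mA

ΣG = 1/1.71 + 1/79.7 + 1/6.51 + 1/21.7 = 0.7970.
R_d takes the fraction G_k/ΣG = 0.04608/0.7970 = 0.05782, so I = 5.32 × 0.05782 = 0.3076 mA.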